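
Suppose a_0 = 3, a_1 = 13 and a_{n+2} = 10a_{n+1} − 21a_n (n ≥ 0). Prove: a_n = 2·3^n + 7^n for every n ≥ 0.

Base cases: a_0 = 3 and 2·3^0 + 7^0 = 3; a_1 = 13 and 2·3^1 + 7^1 = 13.
Assume a_j = 2·3^j + 7^j for all 0 ≤ j ≤ m, where m ≥ 1.
Then a_{m+1} = 10a_m − 21a_{m−1} = 10·(2·3^m + 7^m) − 21·(2·3^{m−1} + 7^{m−1}) = 2·(10·3 − 21)3^{m−1} + (10·7 − 21)7^{m−1} = 18·3^{m−1} + 49·7^{m−1} = 2·3^{m+1} + 7^{m+1}.
Hence a_n = 2·3^n + 7^n for every n ≥ 0, by strong induction.

a_n = 2·3^n + 7^n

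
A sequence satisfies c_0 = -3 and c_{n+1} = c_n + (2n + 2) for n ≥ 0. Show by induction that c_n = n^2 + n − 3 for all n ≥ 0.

Base case: c_0 = -3, and 0^2 + 0 − 3 = -3.
Assume c_k = k^2 + k − 3.
Then c_{k+1} = c_k + (2k + 2) = (k^2 + k − 3) + (2k + 2) = k^2 + 3k − 1,
and (k+1)^2 + (k+1) − 3 = k^2 + 3k − 1.
By induction, c_n = n^2 + n − 3 for all n ≥ 0.

c_n = n^2 + n − 3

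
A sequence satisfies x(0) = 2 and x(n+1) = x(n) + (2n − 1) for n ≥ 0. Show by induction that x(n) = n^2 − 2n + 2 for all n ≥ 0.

Base case: x(0) = 2, and 0^2 − 2·0 + 2 = 2.
Assume x(m) = m^2 − 2m + 2.
Then x(m+1) = x(m) + (2m − 1) = (m^2 − 2m + 2) + (2m − 1) = m^2 + 1,
and (m+1)^2 − 2·(m+1) + 2 = m^2 + 1.
This completes the inductive step, so x(n) = n^2 − 2n + 2 for all n ≥ 0.

x(n) = n^2 − 2n + 2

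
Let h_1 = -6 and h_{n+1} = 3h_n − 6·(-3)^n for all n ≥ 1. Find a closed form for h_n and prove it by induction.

Claim: h_n = -3^n + (-3)^n.

Base case: h_1 = -6, and -3^1 + (-3)^1 = -3 − 3 = -6.
Assume h_m = -3^m + (-3)^m for some m ≥ 1.
Then h_{m+1} = 3h_m − 6·(-3)^m = 3·(-3^m + (-3)^m) − 6·(-3)^m = -3^{m+1} + 3·(-3)^m − 6·(-3)^m = -3^{m+1} − 3·(-3)^m = -3^{m+1} + (-3)^{m+1}.
Hence h_n = -3^n + (-3)^n for every n ≥ 1, by induction.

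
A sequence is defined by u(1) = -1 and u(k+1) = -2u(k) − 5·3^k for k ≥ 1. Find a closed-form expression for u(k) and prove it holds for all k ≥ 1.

Claim: u(k) = -(-2)^k − 3^k.

Base case: u(1) = -1, and -(-2)^1 − 3^1 = 2 − 3 = -1.
Assume u(r) = -(-2)^r − 3^r for some r ≥ 1.
Then u(r+1) = -2u(r) − 5·3^r = -2·(-(-2)^r − 3^r) − 5·3^r = -(-2)^{r+1} + 2·3^r − 5·3^r = -(-2)^{r+1} − 3·3^r = -(-2)^{r+1} − 3^{r+1}.
Hence u(k) = -(-2)^k − 3^k for every k ≥ 1, by induction.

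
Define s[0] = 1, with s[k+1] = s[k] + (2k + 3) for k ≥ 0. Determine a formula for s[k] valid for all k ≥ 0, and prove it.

Claim: s[k] = k^2 + 2k + 1.

Base case: s[0] = 1, and 0^2 + 2·0 + 1 = 1.
Assume s[m] = m^2 + 2m + 1.
Then s[m+1] = s[m] + (2m + 3) = (m^2 + 2m + 1) + (2m + 3) = m^2 + 4m + 4,
and (m+1)^2 + 2·(m+1) + 1 = m^2 + 4m + 4.
By induction, s[k] = k^2 + 2k + 1 for all k ≥ 0.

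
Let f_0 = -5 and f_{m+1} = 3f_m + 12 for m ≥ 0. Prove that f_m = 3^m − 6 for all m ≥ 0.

Base case: f_0 = -5, and 3^0 − 6 = 1 − 6 = -5.
Assume f_k = 3^k − 6 for some k ≥ 0.
Then f_{k+1} = 3f_k + 12 = 3·(3^k − 6) + 12 = 3^{k+1} − 18 + 12 = 3^{k+1} − 6.
So the formula holds for k+1, and by induction f_m = 3^m − 6 for all m ≥ 0.

f_m = 3^m − 6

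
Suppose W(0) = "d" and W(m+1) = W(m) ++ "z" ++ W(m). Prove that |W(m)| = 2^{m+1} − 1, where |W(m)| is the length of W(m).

Base case: |W(0)| = 1, and 2^{0+1} − 1 = 1.
Assume |W(k)| = 2^{k+1} − 1.
Then |W(k+1)| = |W(k)| + 1 + |W(k)| = 2|W(k)| + 1 = 2(2^{k+1} − 1) + 1 = 2^{k+2} − 2 + 1 = 2^{k+2} − 1.
This completes the inductive step, so |W(m)| = 2^{m+1} − 1 for all m ≥ 0.

|W(m)| = 2^{m+1} − 1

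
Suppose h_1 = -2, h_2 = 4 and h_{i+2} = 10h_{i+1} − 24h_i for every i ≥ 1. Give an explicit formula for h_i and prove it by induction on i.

Claim: h_i = 6^i − 2·4^i.

Base cases: h_1 = -2 and 6^1 − 2·4^1 = -2; h_2 = 4 and 6^2 − 2·4^2 = 4.
Assume h_j = 6^j − 2·4^j for all 1 ≤ j ≤ r, where r ≥ 2.
Then h_{r+1} = 10h_r − 24h_{r−1} = 10·(6^r − 2·4^r) − 24·(6^{r−1} − 2·4^{r−1}) = (10·6 − 24)6^{r−1} − 2·(10·4 − 24)4^{r−1} = 36·6^{r−1} − 32·4^{r−1} = 6^{r+1} − 2·4^{r+1}.
Hence h_i = 6^i − 2·4^i for every i ≥ 1, by strong induction.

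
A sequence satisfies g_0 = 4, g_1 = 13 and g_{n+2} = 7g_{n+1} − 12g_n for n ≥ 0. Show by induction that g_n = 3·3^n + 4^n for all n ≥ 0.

Base cases: g_0 = 4 and 3·3^0 + 4^0 = 4; g_1 = 13 and 3·3^1 + 4^1 = 13.
Assume g_j = 3·3^j + 4^j for all 0 ≤ j ≤ k, where k ≥ 1.
Then g_{k+1} = 7g_k − 12g_{k−1} = 7·(3·3^k + 4^k) − 12·(3·3^{k−1} + 4^{k−1}) = 3·(7·3 − 12)3^{k−1} + (7·4 − 12)4^{k−1} = 27·3^{k−1} + 16·4^{k−1} = 3·3^{k+1} + 4^{k+1}.
This completes the inductive step, so g_n = 3·3^n + 4^n for all n ≥ 0.

g_n = 3·3^n + 4^n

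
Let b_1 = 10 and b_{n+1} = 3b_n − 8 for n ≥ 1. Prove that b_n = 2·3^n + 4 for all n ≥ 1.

Base case: b_1 = 10, and 2·3^1 + 4 = 6 + 4 = 10.
Assume b_j = 2·3^j + 4 for some j ≥ 1.
Then b_{j+1} = 3b_j − 8 = 3·(2·3^j + 4) − 8 = 6·3^j + 12 − 8 = 2·3^{j+1} + 4.
Hence b_n = 2·3^n + 4 for every n ≥ 1, by induction.

b_n = 2·3^n + 4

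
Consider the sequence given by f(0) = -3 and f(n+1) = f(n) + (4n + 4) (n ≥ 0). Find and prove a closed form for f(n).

Claim: f(n) = 2n^2 + 2n − 3.

Base case: f(0) = -3, and 2·0^2 + 2·0 − 3 = -3.
Assume f(k) = 2k^2 + 2k − 3.
Then f(k+1) = f(k) + (4k + 4) = (2k^2 + 2k − 3) + (4k + 4) = 2k^2 + 6k + 1,
and 2·(k+1)^2 + 2·(k+1) − 3 = 2k^2 + 6k + 1.
By induction, f(n) = 2n^2 + 2n − 3 for all n ≥ 0.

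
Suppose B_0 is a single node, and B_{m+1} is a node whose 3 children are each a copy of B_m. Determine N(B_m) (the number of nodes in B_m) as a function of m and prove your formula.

Claim: N(B_m) = (3^{m+1} − 1)/2.

Base case: N(B_0) = 1, and (3^{0+1} − 1)/2 = 1.
Assume N(B_k) = (3^{k+1} − 1)/2.
Then N(B_{k+1}) = 1 + 3N(B_k) = 1 + 3·(3^{k+1} − 1)/2 = 1 + (3^{k+2} − 3)/2 = (2 + 3^{k+2} − 3)/2 = (3^{k+2} − 1)/2.
So the formula holds for k+1, and by induction N(B_m) = (3^{m+1} − 1)/2 for all m ≥ 0.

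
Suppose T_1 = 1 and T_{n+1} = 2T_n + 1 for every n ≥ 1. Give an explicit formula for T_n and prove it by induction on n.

Claim: T_n = 2^n − 1.

Base case: T_1 = 1, and 2^1 − 1 = 2 − 1 = 1.
Assume T_r = 2^r − 1 for some r ≥ 1.
Then T_{r+1} = 2T_r + 1 = 2·(2^r − 1) + 1 = 2^{r+1} − 2 + 1 = 2^{r+1} − 1.
Hence T_n = 2^n − 1 for every n ≥ 1, by induction.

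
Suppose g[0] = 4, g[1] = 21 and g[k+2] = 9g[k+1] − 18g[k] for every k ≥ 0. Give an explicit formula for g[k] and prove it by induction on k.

Claim: g[k] = 3·6^k + 3^k.

Base cases: g[0] = 4 and 3·6^0 + 3^0 = 4; g[1] = 21 and 3·6^1 + 3^1 = 21.
Assume g[i] = 3·6^i + 3^i for all 0 ≤ i ≤ j, where j ≥ 1.
Then g[j+1] = 9g[j] − 18g[j−1] = 9·(3·6^j + 3^j) − 18·(3·6^{j−1} + 3^{j−1}) = 3·(9·6 − 18)6^{j−1} + (9·3 − 18)3^{j−1} = 108·6^{j−1} + 9·3^{j−1} = 3·6^{j+1} + 3^{j+1}.
So the formula holds for j+1, and by strong induction g[k] = 3·6^k + 3^k for all k ≥ 0.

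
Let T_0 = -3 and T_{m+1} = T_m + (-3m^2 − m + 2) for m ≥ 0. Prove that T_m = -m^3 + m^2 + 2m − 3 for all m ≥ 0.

Base case: T_0 = -3, and -0^3 + 0^2 + 2·0 − 3 = -3.
Assume T_k = -k^3 + k^2 + 2k − 3.
Then T_{k+1} = T_k + (-3k^2 − k + 2) = (-k^3 + k^2 + 2k − 3) + (-3k^2 − k + 2) = -k^3 − 2k^2 + k − 1,
and -(k+1)^3 + (k+1)^2 + 2·(k+1) − 3 = -k^3 − 2k^2 + k − 1.
This completes the inductive step, so T_m = -m^3 + m^2 + 2m − 3 for all m ≥ 0.

T_m = -m^3 + m^2 + 2m − 3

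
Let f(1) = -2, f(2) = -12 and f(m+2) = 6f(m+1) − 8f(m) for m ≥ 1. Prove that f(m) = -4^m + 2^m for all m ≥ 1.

Base cases: f(1) = -2 and -4^1 + 2^1 = -2; f(2) = -12 and -4^2 + 2^2 = -12.
Assume f(j) = -4^j + 2^j for all 1 ≤ j ≤ r, where r ≥ 2.
Then f(r+1) = 6f(r) − 8f(r−1) = 6·(-4^r + 2^r) − 8·(-4^{r−1} + 2^{r−1}) = -(6·4 − 8)4^{r−1} + (6·2 − 8)2^{r−1} = -16·4^{r−1} + 4·2^{r−1} = -4^{r+1} + 2^{r+1}.
Hence f(m) = -4^m + 2^m for every m ≥ 1, by strong induction.

f(m) = -4^m + 2^m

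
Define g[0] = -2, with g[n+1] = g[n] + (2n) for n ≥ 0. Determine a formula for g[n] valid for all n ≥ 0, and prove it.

Claim: g[n] = n^2 − n − 2.

Base case: g[0] = -2, and 0^2 − 0 − 2 = -2.
Assume g[m] = m^2 − m − 2.
Then g[m+1] = g[m] + (2m) = (m^2 − m − 2) + (2m) = m^2 + m − 2,
and (m+1)^2 − (m+1) − 2 = m^2 + m − 2.
By induction, g[n] = n^2 − n − 2 for all n ≥ 0.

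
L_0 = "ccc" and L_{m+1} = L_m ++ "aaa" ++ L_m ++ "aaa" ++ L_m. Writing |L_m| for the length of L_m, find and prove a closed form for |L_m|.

Claim: |L_m| = 6·3^m − 3.

Base case: |L_0| = 3, and 6·3^0 − 3 = 3.
Assume |L_j| = 6·3^j − 3.
Then |L_{j+1}| = 3|L_j| + 6 = 3(6·3^j − 3) + 6 = 6·3^{j+1} − 9 + 6 = 6·3^{j+1} − 3.
This completes the inductive step, so |L_m| = 6·3^m − 3 for all m ≥ 0.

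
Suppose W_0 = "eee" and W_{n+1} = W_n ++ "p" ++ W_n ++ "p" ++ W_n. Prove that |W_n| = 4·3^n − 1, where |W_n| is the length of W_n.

Base case: |W_0| = 3, and 4·3^0 − 1 = 3.
Assume |W_j| = 4·3^j − 1.
Then |W_{j+1}| = 3|W_j| + 2 = 3(4·3^j − 1) + 2 = 4·3^{j+1} − 3 + 2 = 4·3^{j+1} − 1.
By induction, |W_n| = 4·3^n − 1 for all n ≥ 0.

|W_n| = 4·3^n − 1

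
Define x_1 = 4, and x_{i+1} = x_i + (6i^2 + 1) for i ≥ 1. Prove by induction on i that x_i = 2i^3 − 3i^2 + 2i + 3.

Base case: x_1 = 4, and 2·1^3 − 3·1^2 + 2·1 + 3 = 4.
Assume x_r = 2r^3 − 3r^2 + 2r + 3.
Then x_{r+1} = x_r + (6r^2 + 1) = (2r^3 − 3r^2 + 2r + 3) + (6r^2 + 1) = 2r^3 + 3r^2 + 2r + 4,
and 2·(r+1)^3 − 3·(r+1)^2 + 2·(r+1) + 3 = 2r^3 + 3r^2 + 2r + 4.
By induction, x_i = 2i^3 − 3i^2 + 2i + 3 for all i ≥ 1.

x_i = 2i^3 − 3i^2 + 2i + 3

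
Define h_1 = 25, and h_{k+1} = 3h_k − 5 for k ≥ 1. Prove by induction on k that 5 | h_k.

Base case: h_1 = 25 = 5·5, so 5 | h_1.
Assume 5 | h_m, so h_m = 5t for some integer t.
Then h_{m+1} = 3h_m − 5 = 3·(5t) − 5 = 5(3t − 1), so 5 | h_{m+1}.
This completes the inductive step, so 5 | h_k for all k ≥ 1.

5 | h_k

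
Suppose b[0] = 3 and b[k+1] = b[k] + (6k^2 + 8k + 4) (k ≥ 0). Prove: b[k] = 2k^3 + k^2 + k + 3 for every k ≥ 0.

Base case: b[0] = 3, and 2·0^3 + 0^2 + 0 + 3 = 3.
Assume b[r] = 2r^3 + r^2 + r + 3.
Then b[r+1] = b[r] + (6r^2 + 8r + 4) = (2r^3 + r^2 + r + 3) + (6r^2 + 8r + 4) = 2r^3 + 7r^2 + 9r + 7,
and 2·(r+1)^3 + (r+1)^2 + (r+1) + 3 = 2r^3 + 7r^2 + 9r + 7.
Hence b[k] = 2k^3 + k^2 + k + 3 for every k ≥ 0, by induction.

b[k] = 2k^3 + k^2 + k + 3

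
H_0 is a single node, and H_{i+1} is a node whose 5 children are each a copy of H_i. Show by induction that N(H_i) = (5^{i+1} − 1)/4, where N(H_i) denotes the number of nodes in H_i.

Base case: N(H_0) = 1, and (5^{0+1} − 1)/4 = 1.
Assume N(H_r) = (5^{r+1} − 1)/4.
Then N(H_{r+1}) = 1 + 5N(H_r) = 1 + 5·(5^{r+1} − 1)/4 = 1 + (5^{r+2} − 5)/4 = (4 + 5^{r+2} − 5)/4 = (5^{r+2} − 1)/4.
So the formula holds for r+1, and by induction N(H_i) = (5^{i+1} − 1)/4 for all i ≥ 0.

N(H_i) = (5^{i+1} − 1)/4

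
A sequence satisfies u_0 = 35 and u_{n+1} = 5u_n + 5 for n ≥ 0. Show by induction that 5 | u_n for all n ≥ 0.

Base case: u_0 = 35 = 5·7, so 5 | u_0.
Assume 5 | u_j, so u_j = 5t for some integer t.
Then u_{j+1} = 5u_j + 5 = 5·(5t) + 5 = 5(5t + 1), so 5 | u_{j+1}.
This completes the inductive step, so 5 | u_n for all n ≥ 0.

5 | u_n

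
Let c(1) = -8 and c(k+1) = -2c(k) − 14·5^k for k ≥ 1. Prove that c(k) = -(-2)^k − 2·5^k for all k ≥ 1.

Base case: c(1) = -8, and -(-2)^1 − 2·5^1 = 2 − 10 = -8.
Assume c(m) = -(-2)^m − 2·5^m for some m ≥ 1.
Then c(m+1) = -2c(m) − 14·5^m = -2·(-(-2)^m − 2·5^m) − 14·5^m = -(-2)^{m+1} + 4·5^m − 14·5^m = -(-2)^{m+1} − 10·5^m = -(-2)^{m+1} − 2·5^{m+1}.
Hence c(k) = -(-2)^k − 2·5^k for every k ≥ 1, by induction.

c(k) = -(-2)^k − 2·5^k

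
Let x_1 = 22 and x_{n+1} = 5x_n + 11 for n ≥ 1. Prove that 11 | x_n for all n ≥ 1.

Base case: x_1 = 22 = 11·2, so 11 | x_1.
Assume 11 | x_m, so x_m = 11t for some integer t.
Then x_{m+1} = 5x_m + 11 = 5·(11t) + 11 = 11(5t + 1), so 11 | x_{m+1}.
This completes the inductive step, so 11 | x_n for all n ≥ 1.

11 | x_n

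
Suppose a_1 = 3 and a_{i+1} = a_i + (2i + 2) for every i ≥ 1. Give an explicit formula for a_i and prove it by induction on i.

Claim: a_i = i^2 + i + 1.

Base case: a_1 = 3, and 1^2 + 1 + 1 = 3.
Assume a_m = m^2 + m + 1.
Then a_{m+1} = a_m + (2m + 2) = (m^2 + m + 1) + (2m + 2) = m^2 + 3m + 3,
and (m+1)^2 + (m+1) + 1 = m^2 + 3m + 3.
This completes the inductive step, so a_i = i^2 + i + 1 for all i ≥ 1.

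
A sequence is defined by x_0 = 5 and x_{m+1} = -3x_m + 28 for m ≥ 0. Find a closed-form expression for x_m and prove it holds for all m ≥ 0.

Claim: x_m = -2·(-3)^m + 7.

Base case: x_0 = 5, and -2·(-3)^0 + 7 = -2 + 7 = 5.
Assume x_j = -2·(-3)^j + 7 for some j ≥ 0.
Then x_{j+1} = -3x_j + 28 = -3·(-2·(-3)^j + 7) + 28 = 6·(-3)^j − 21 + 28 = -2·(-3)^{j+1} + 7.
This completes the inductive step, so x_m = -2·(-3)^m + 7 for all m ≥ 0.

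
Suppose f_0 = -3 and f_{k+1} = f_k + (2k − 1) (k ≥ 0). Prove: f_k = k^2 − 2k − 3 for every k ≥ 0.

Base case: f_0 = -3, and 0^2 − 2·0 − 3 = -3.
Assume f_m = m^2 − 2m − 3.
Then f_{m+1} = f_m + (2m − 1) = (m^2 − 2m − 3) + (2m − 1) = m^2 − 4,
and (m+1)^2 − 2·(m+1) − 3 = m^2 − 4.
Hence f_k = k^2 − 2k − 3 for every k ≥ 0, by induction.

f_k = k^2 − 2k − 3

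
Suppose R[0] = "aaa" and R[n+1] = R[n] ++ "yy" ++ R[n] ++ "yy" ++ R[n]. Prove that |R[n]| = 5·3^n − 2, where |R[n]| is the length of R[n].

Base case: |R[0]| = 3, and 5·3^0 − 2 = 3.
Assume |R[m]| = 5·3^m − 2.
Then |R[m+1]| = 3|R[m]| + 4 = 3(5·3^m − 2) + 4 = 5·3^{m+1} − 6 + 4 = 5·3^{m+1} − 2.
Hence |R[n]| = 5·3^n − 2 for every n ≥ 0, by induction.

|R[n]| = 5·3^n − 2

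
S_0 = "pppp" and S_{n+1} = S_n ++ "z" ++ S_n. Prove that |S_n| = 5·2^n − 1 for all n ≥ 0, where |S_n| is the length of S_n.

Base case: |S_0| = 4, and 5·2^0 − 1 = 4.
Assume |S_k| = 5·2^k − 1.
Then |S_{k+1}| = |S_k| + 1 + |S_k| = 2|S_k| + 1 = 2(5·2^k − 1) + 1 = 5·2^{k+1} − 2 + 1 = 5·2^{k+1} − 1.
Hence |S_n| = 5·2^n − 1 for every n ≥ 0, by induction.

|S_n| = 5·2^n − 1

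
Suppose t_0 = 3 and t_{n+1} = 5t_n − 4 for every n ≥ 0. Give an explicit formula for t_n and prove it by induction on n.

Claim: t_n = 2·5^n + 1.

Base case: t_0 = 3, and 2·5^0 + 1 = 2 + 1 = 3.
Assume t_r = 2·5^r + 1 for some r ≥ 0.
Then t_{r+1} = 5t_r − 4 = 5·(2·5^r + 1) − 4 = 10·5^r + 5 − 4 = 2·5^{r+1} + 1.
So the formula holds for r+1, and by induction t_n = 2·5^n + 1 for all n ≥ 0.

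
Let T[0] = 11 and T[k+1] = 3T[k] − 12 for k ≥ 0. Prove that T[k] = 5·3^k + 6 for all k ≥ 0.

Base case: T[0] = 11, and 5·3^0 + 6 = 5 + 6 = 11.
Assume T[r] = 5·3^r + 6 for some r ≥ 0.
Then T[r+1] = 3T[r] − 12 = 3·(5·3^r + 6) − 12 = 15·3^r + 18 − 12 = 5·3^{r+1} + 6.
By induction, T[k] = 5·3^k + 6 for all k ≥ 0.

T[k] = 5·3^k + 6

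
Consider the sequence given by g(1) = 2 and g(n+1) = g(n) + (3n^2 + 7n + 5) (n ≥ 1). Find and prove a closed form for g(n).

Claim: g(n) = n^3 + 2n^2 + 2n − 3.

Base case: g(1) = 2, and 1^3 + 2·1^2 + 2·1 − 3 = 2.
Assume g(r) = r^3 + 2r^2 + 2r − 3.
Then g(r+1) = g(r) + (3r^2 + 7r + 5) = (r^3 + 2r^2 + 2r − 3) + (3r^2 + 7r + 5) = r^3 + 5r^2 + 9r + 2,
and (r+1)^3 + 2·(r+1)^2 + 2·(r+1) − 3 = r^3 + 5r^2 + 9r + 2.
Hence g(n) = n^3 + 2n^2 + 2n − 3 for every n ≥ 1, by induction.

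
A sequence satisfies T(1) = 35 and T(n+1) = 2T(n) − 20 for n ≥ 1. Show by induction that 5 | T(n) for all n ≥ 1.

Base case: T(1) = 35 = 5·7, so 5 | T(1).
Assume 5 | T(m), so T(m) = 5t for some integer t.
Then T(m+1) = 2T(m) − 20 = 2·(5t) − 20 = 5(2t − 4), so 5 | T(m+1).
This completes the inductive step, so 5 | T(n) for all n ≥ 1.

5 | T(n)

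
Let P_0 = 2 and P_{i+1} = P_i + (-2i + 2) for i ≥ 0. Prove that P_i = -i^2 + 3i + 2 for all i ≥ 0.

Base case: P_0 = 2, and -0^2 + 3·0 + 2 = 2.
Assume P_k = -k^2 + 3k + 2.
Then P_{k+1} = P_k + (-2k + 2) = (-k^2 + 3k + 2) + (-2k + 2) = -k^2 + k + 4,
and -(k+1)^2 + 3·(k+1) + 2 = -k^2 + k + 4.
This completes the inductive step, so P_i = -i^2 + 3i + 2 for all i ≥ 0.

P_i = -i^2 + 3i + 2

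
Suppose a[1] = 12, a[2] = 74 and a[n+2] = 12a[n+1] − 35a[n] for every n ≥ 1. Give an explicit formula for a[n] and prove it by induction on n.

Claim: a[n] = 7^n + 5^n.

Base cases: a[1] = 12 and 7^1 + 5^1 = 12; a[2] = 74 and 7^2 + 5^2 = 74.
Assume a[j] = 7^j + 5^j for all 1 ≤ j ≤ m, where m ≥ 2.
Then a[m+1] = 12a[m] − 35a[m−1] = 12·(7^m + 5^m) − 35·(7^{m−1} + 5^{m−1}) = (12·7 − 35)7^{m−1} + (12·5 − 35)5^{m−1} = 49·7^{m−1} + 25·5^{m−1} = 7^{m+1} + 5^{m+1}.
Hence a[n] = 7^n + 5^n for every n ≥ 1, by strong induction.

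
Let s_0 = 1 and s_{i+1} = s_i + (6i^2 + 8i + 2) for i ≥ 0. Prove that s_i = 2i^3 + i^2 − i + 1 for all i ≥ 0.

Base case: s_0 = 1, and 2·0^3 + 0^2 − 0 + 1 = 1.
Assume s_k = 2k^3 + k^2 − k + 1.
Then s_{k+1} = s_k + (6k^2 + 8k + 2) = (2k^3 + k^2 − k + 1) + (6k^2 + 8k + 2) = 2k^3 + 7k^2 + 7k + 3,
and 2·(k+1)^3 + (k+1)^2 − (k+1) + 1 = 2k^3 + 7k^2 + 7k + 3.
By induction, s_i = 2i^3 + i^2 − i + 1 for all i ≥ 0.

s_i = 2i^3 + i^2 − i + 1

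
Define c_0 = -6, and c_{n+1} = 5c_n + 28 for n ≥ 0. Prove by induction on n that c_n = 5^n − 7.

Base case: c_0 = -6, and 5^0 − 7 = 1 − 7 = -6.
Assume c_m = 5^m − 7 for some m ≥ 0.
Then c_{m+1} = 5c_m + 28 = 5·(5^m − 7) + 28 = 5^{m+1} − 35 + 28 = 5^{m+1} − 7.
So the formula holds for m+1, and by induction c_n = 5^n − 7 for all n ≥ 0.

c_n = 5^n − 7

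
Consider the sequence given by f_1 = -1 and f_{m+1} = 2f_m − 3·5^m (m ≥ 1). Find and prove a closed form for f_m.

Claim: f_m = 2·2^m − 5^m.

Base case: f_1 = -1, and 2·2^1 − 5^1 = 4 − 5 = -1.
Assume f_k = 2·2^k − 5^k for some k ≥ 1.
Then f_{k+1} = 2f_k − 3·5^k = 2·(2·2^k − 5^k) − 3·5^k = 2·2^{k+1} − 2·5^k − 3·5^k = 2·2^{k+1} − 5·5^k = 2·2^{k+1} − 5^{k+1}.
This completes the inductive step, so f_m = 2·2^m − 5^m for all m ≥ 1.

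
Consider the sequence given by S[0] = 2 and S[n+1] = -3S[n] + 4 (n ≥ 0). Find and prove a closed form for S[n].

Claim: S[n] = (-3)^n + 1.

Base case: S[0] = 2, and (-3)^0 + 1 = 1 + 1 = 2.
Assume S[m] = (-3)^m + 1 for some m ≥ 0.
Then S[m+1] = -3S[m] + 4 = -3·((-3)^m + 1) + 4 = -3·(-3)^m − 3 + 4 = (-3)^{m+1} + 1.
So the formula holds for m+1, and by induction S[n] = (-3)^n + 1 for all n ≥ 0.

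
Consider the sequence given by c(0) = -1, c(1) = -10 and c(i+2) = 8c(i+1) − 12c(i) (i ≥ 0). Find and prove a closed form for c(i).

Claim: c(i) = 2^i − 2·6^i.

Base cases: c(0) = -1 and 2^0 − 2·6^0 = -1; c(1) = -10 and 2^1 − 2·6^1 = -10.
Assume c(t) = 2^t − 2·6^t for all 0 ≤ t ≤ j, where j ≥ 1.
Then c(j+1) = 8c(j) − 12c(j−1) = 8·(2^j − 2·6^j) − 12·(2^{j−1} − 2·6^{j−1}) = (8·2 − 12)2^{j−1} − 2·(8·6 − 12)6^{j−1} = 4·2^{j−1} − 72·6^{j−1} = 2^{j+1} − 2·6^{j+1}.
So the formula holds for j+1, and by strong induction c(i) = 2^i − 2·6^i for all i ≥ 0.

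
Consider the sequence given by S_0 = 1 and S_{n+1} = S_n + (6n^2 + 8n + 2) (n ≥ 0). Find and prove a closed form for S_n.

Claim: S_n = 2n^3 + n^2 − n + 1.

Base case: S_0 = 1, and 2·0^3 + 0^2 − 0 + 1 = 1.
Assume S_k = 2k^3 + k^2 − k + 1.
Then S_{k+1} = S_k + (6k^2 + 8k + 2) = (2k^3 + k^2 − k + 1) + (6k^2 + 8k + 2) = 2k^3 + 7k^2 + 7k + 3,
and 2·(k+1)^3 + (k+1)^2 − (k+1) + 1 = 2k^3 + 7k^2 + 7k + 3.
Hence S_n = 2n^3 + n^2 − n + 1 for every n ≥ 0, by induction.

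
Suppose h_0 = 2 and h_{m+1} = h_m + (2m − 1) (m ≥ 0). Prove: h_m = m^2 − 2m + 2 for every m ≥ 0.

Base case: h_0 = 2, and 0^2 − 2·0 + 2 = 2.
Assume h_r = r^2 − 2r + 2.
Then h_{r+1} = h_r + (2r − 1) = (r^2 − 2r + 2) + (2r − 1) = r^2 + 1,
and (r+1)^2 − 2·(r+1) + 2 = r^2 + 1.
Hence h_m = m^2 − 2m + 2 for every m ≥ 0, by induction.

h_m = m^2 − 2m + 2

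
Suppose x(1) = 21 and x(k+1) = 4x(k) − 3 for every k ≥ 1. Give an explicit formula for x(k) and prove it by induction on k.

Claim: x(k) = 5·4^k + 1.

Base case: x(1) = 21, and 5·4^1 + 1 = 20 + 1 = 21.
Assume x(m) = 5·4^m + 1 for some m ≥ 1.
Then x(m+1) = 4x(m) − 3 = 4·(5·4^m + 1) − 3 = 20·4^m + 4 − 3 = 5·4^{m+1} + 1.
Hence x(k) = 5·4^k + 1 for every k ≥ 1, by induction.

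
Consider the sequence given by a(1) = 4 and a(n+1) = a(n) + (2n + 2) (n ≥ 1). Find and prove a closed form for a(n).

Claim: a(n) = n^2 + n + 2.

Base case: a(1) = 4, and 1^2 + 1 + 2 = 4.
Assume a(j) = j^2 + j + 2.
Then a(j+1) = a(j) + (2j + 2) = (j^2 + j + 2) + (2j + 2) = j^2 + 3j + 4,
and (j+1)^2 + (j+1) + 2 = j^2 + 3j + 4.
By induction, a(n) = n^2 + n + 2 for all n ≥ 1.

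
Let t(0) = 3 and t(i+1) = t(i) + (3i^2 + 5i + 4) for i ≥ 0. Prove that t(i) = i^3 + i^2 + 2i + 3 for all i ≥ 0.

Base case: t(0) = 3, and 0^3 + 0^2 + 2·0 + 3 = 3.
Assume t(k) = k^3 + k^2 + 2k + 3.
Then t(k+1) = t(k) + (3k^2 + 5k + 4) = (k^3 + k^2 + 2k + 3) + (3k^2 + 5k + 4) = k^3 + 4k^2 + 7k + 7,
and (k+1)^3 + (k+1)^2 + 2·(k+1) + 3 = k^3 + 4k^2 + 7k + 7.
Hence t(i) = i^3 + i^2 + 2i + 3 for every i ≥ 0, by induction.

t(i) = i^3 + i^2 + 2i + 3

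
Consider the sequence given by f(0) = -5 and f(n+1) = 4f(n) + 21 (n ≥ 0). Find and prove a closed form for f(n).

Claim: f(n) = 2·4^n − 7.

Base case: f(0) = -5, and 2·4^0 − 7 = 2 − 7 = -5.
Assume f(r) = 2·4^r − 7 for some r ≥ 0.
Then f(r+1) = 4f(r) + 21 = 4·(2·4^r − 7) + 21 = 8·4^r − 28 + 21 = 2·4^{r+1} − 7.
This completes the inductive step, so f(n) = 2·4^n − 7 for all n ≥ 0.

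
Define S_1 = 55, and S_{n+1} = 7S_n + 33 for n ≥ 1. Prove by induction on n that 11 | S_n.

Base case: S_1 = 55 = 11·5, so 11 | S_1.
Assume 11 | S_j, so S_j = 11t for some integer t.
Then S_{j+1} = 7S_j + 33 = 7·(11t) + 33 = 11(7t + 3), so 11 | S_{j+1}.
This completes the inductive step, so 11 | S_n for all n ≥ 1.

11 | S_n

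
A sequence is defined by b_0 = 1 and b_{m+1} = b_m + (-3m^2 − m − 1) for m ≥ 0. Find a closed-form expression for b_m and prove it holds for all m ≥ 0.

Claim: b_m = -m^3 + m^2 − m + 1.

Base case: b_0 = 1, and -0^3 + 0^2 − 0 + 1 = 1.
Assume b_k = -k^3 + k^2 − k + 1.
Then b_{k+1} = b_k + (-3k^2 − k − 1) = (-k^3 + k^2 − k + 1) + (-3k^2 − k − 1) = -k^3 − 2k^2 − 2k,
and -(k+1)^3 + (k+1)^2 − (k+1) + 1 = -k^3 − 2k^2 − 2k.
By induction, b_m = -m^3 + m^2 − m + 1 for all m ≥ 0.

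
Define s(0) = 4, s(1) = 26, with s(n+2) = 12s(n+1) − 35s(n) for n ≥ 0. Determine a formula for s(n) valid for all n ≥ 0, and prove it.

Claim: s(n) = 3·7^n + 5^n.

Base cases: s(0) = 4 and 3·7^0 + 5^0 = 4; s(1) = 26 and 3·7^1 + 5^1 = 26.
Assume s(j) = 3·7^j + 5^j for all 0 ≤ j ≤ m, where m ≥ 1.
Then s(m+1) = 12s(m) − 35s(m−1) = 12·(3·7^m + 5^m) − 35·(3·7^{m−1} + 5^{m−1}) = 3·(12·7 − 35)7^{m−1} + (12·5 − 35)5^{m−1} = 147·7^{m−1} + 25·5^{m−1} = 3·7^{m+1} + 5^{m+1}.
So the formula holds for m+1, and by strong induction s(n) = 3·7^n + 5^n for all n ≥ 0.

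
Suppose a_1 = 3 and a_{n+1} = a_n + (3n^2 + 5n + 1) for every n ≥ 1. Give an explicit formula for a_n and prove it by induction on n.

Claim: a_n = n^3 + n^2 − n + 2.

Base case: a_1 = 3, and 1^3 + 1^2 − 1 + 2 = 3.
Assume a_m = m^3 + m^2 − m + 2.
Then a_{m+1} = a_m + (3m^2 + 5m + 1) = (m^3 + m^2 − m + 2) + (3m^2 + 5m + 1) = m^3 + 4m^2 + 4m + 3,
and (m+1)^3 + (m+1)^2 − (m+1) + 2 = m^3 + 4m^2 + 4m + 3.
Hence a_n = n^3 + n^2 − n + 2 for every n ≥ 1, by induction.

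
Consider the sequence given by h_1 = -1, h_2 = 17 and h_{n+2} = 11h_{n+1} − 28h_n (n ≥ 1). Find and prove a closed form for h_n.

Claim: h_n = 7^n − 2·4^n.

Base cases: h_1 = -1 and 7^1 − 2·4^1 = -1; h_2 = 17 and 7^2 − 2·4^2 = 17.
Assume h_i = 7^i − 2·4^i for all 1 ≤ i ≤ j, where j ≥ 2.
Then h_{j+1} = 11h_j − 28h_{j−1} = 11·(7^j − 2·4^j) − 28·(7^{j−1} − 2·4^{j−1}) = (11·7 − 28)7^{j−1} − 2·(11·4 − 28)4^{j−1} = 49·7^{j−1} − 32·4^{j−1} = 7^{j+1} − 2·4^{j+1}.
Hence h_n = 7^n − 2·4^n for every n ≥ 1, by strong induction.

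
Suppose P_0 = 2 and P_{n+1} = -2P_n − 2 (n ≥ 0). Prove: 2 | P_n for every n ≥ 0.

Base case: P_0 = 2 = 2·1, so 2 | P_0.
Assume 2 | P_r, so P_r = 2t for some integer t.
Then P_{r+1} = -2P_r − 2 = -2·(2t) − 2 = 2(-2t − 1), so 2 | P_{r+1}.
By induction, 2 | P_n for all n ≥ 0.

2 | P_n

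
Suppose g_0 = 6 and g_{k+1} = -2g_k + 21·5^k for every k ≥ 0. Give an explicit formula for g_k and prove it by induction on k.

Claim: g_k = 3·(-2)^k + 3·5^k.

Base case: g_0 = 6, and 3·(-2)^0 + 3·5^0 = 3 + 3 = 6.
Assume g_r = 3·(-2)^r + 3·5^r for some r ≥ 0.
Then g_{r+1} = -2g_r + 21·5^r = -2·(3·(-2)^r + 3·5^r) + 21·5^r = 3·(-2)^{r+1} − 6·5^r + 21·5^r = 3·(-2)^{r+1} + 15·5^r = 3·(-2)^{r+1} + 3·5^{r+1}.
So the formula holds for r+1, and by induction g_k = 3·(-2)^k + 3·5^k for all k ≥ 0.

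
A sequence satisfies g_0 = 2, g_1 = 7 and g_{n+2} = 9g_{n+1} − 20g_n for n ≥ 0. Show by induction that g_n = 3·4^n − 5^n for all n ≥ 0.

Base cases: g_0 = 2 and 3·4^0 − 5^0 = 2; g_1 = 7 and 3·4^1 − 5^1 = 7.
Assume g_i = 3·4^i − 5^i for all 0 ≤ i ≤ j, where j ≥ 1.
Then g_{j+1} = 9g_j − 20g_{j−1} = 9·(3·4^j − 5^j) − 20·(3·4^{j−1} − 5^{j−1}) = 3·(9·4 − 20)4^{j−1} − (9·5 − 20)5^{j−1} = 48·4^{j−1} − 25·5^{j−1} = 3·4^{j+1} − 5^{j+1}.
So the formula holds for j+1, and by strong induction g_n = 3·4^n − 5^n for all n ≥ 0.

g_n = 3·4^n − 5^n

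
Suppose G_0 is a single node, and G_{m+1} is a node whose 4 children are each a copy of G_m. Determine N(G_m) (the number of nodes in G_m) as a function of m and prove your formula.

Claim: N(G_m) = (4^{m+1} − 1)/3.

Base case: N(G_0) = 1, and (4^{0+1} − 1)/3 = 1.
Assume N(G_j) = (4^{j+1} − 1)/3.
Then N(G_{j+1}) = 1 + 4N(G_j) = 1 + 4·(4^{j+1} − 1)/3 = 1 + (4^{j+2} − 4)/3 = (3 + 4^{j+2} − 4)/3 = (4^{j+2} − 1)/3.
So the formula holds for j+1, and by induction N(G_m) = (4^{m+1} − 1)/3 for all m ≥ 0.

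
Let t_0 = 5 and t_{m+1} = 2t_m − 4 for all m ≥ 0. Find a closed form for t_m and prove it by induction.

Claim: t_m = 2^m + 4.

Base case: t_0 = 5, and 2^0 + 4 = 1 + 4 = 5.
Assume t_r = 2^r + 4 for some r ≥ 0.
Then t_{r+1} = 2t_r − 4 = 2·(2^r + 4) − 4 = 2^{r+1} + 8 − 4 = 2^{r+1} + 4.
Hence t_m = 2^m + 4 for every m ≥ 0, by induction.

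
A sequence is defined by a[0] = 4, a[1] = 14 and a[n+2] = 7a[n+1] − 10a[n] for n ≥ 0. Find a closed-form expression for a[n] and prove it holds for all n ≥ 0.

Claim: a[n] = 2·2^n + 2·5^n.

Base cases: a[0] = 4 and 2·2^0 + 2·5^0 = 4; a[1] = 14 and 2·2^1 + 2·5^1 = 14.
Assume a[i] = 2·2^i + 2·5^i for all 0 ≤ i ≤ j, where j ≥ 1.
Then a[j+1] = 7a[j] − 10a[j−1] = 7·(2·2^j + 2·5^j) − 10·(2·2^{j−1} + 2·5^{j−1}) = 2·(7·2 − 10)2^{j−1} + 2·(7·5 − 10)5^{j−1} = 8·2^{j−1} + 50·5^{j−1} = 2·2^{j+1} + 2·5^{j+1}.
Hence a[n] = 2·2^n + 2·5^n for every n ≥ 0, by strong induction.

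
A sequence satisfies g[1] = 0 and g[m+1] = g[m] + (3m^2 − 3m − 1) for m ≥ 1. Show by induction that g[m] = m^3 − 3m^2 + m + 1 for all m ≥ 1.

Base case: g[1] = 0, and 1^3 − 3·1^2 + 1 + 1 = 0.
Assume g[j] = j^3 − 3j^2 + j + 1.
Then g[j+1] = g[j] + (3j^2 − 3j − 1) = (j^3 − 3j^2 + j + 1) + (3j^2 − 3j − 1) = j^3 − 2j,
and (j+1)^3 − 3·(j+1)^2 + (j+1) + 1 = j^3 − 2j.
Hence g[m] = m^3 − 3m^2 + m + 1 for every m ≥ 1, by induction.

g[m] = m^3 − 3m^2 + m + 1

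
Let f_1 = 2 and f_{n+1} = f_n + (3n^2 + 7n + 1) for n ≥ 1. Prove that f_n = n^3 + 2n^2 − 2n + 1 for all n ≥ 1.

Base case: f_1 = 2, and 1^3 + 2·1^2 − 2·1 + 1 = 2.
Assume f_m = m^3 + 2m^2 − 2m + 1.
Then f_{m+1} = f_m + (3m^2 + 7m + 1) = (m^3 + 2m^2 − 2m + 1) + (3m^2 + 7m + 1) = m^3 + 5m^2 + 5m + 2,
and (m+1)^3 + 2·(m+1)^2 − 2·(m+1) + 1 = m^3 + 5m^2 + 5m + 2.
Hence f_n = n^3 + 2n^2 − 2n + 1 for every n ≥ 1, by induction.

f_n = n^3 + 2n^2 − 2n + 1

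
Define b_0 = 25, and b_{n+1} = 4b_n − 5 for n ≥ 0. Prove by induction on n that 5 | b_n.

Base case: b_0 = 25 = 5·5, so 5 | b_0.
Assume 5 | b_j, so b_j = 5t for some integer t.
Then b_{j+1} = 4b_j − 5 = 4·(5t) − 5 = 5(4t − 1), so 5 | b_{j+1}.
So the property holds for j+1, and by induction 5 | b_n for all n ≥ 0.

5 | b_n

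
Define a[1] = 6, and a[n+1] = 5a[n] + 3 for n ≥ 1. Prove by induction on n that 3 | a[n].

Base case: a[1] = 6 = 3·2, so 3 | a[1].
Assume 3 | a[j], so a[j] = 3t for some integer t.
Then a[j+1] = 5a[j] + 3 = 5·(3t) + 3 = 3(5t + 1), so 3 | a[j+1].
Hence 3 | a[n] for every n ≥ 1, by induction.

3 | a[n]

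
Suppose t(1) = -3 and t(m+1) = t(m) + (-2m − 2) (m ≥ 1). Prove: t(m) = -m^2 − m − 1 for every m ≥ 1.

Base case: t(1) = -3, and -1^2 − 1 − 1 = -3.
Assume t(r) = -r^2 − r − 1.
Then t(r+1) = t(r) + (-2r − 2) = (-r^2 − r − 1) + (-2r − 2) = -r^2 − 3r − 3,
and -(r+1)^2 − (r+1) − 1 = -r^2 − 3r − 3.
This completes the inductive step, so t(m) = -m^2 − m − 1 for all m ≥ 1.

t(m) = -m^2 − m − 1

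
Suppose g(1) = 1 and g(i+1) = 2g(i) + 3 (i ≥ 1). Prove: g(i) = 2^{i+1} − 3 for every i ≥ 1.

Base case: g(1) = 1, and 2^{1+1} − 3 = 4 − 3 = 1.
Assume g(j) = 2^{j+1} − 3 for some j ≥ 1.
Then g(j+1) = 2g(j) + 3 = 2·(2^{j+1} − 3) + 3 = 2^{j+2} − 6 + 3 = 2^{j+2} − 3.
This completes the inductive step, so g(i) = 2^{i+1} − 3 for all i ≥ 1.

g(i) = 2^{i+1} − 3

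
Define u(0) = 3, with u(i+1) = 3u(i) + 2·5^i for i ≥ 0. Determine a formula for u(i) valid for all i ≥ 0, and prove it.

Claim: u(i) = 2·3^i + 5^i.

Base case: u(0) = 3, and 2·3^0 + 5^0 = 2 + 1 = 3.
Assume u(m) = 2·3^m + 5^m for some m ≥ 0.
Then u(m+1) = 3u(m) + 2·5^m = 3·(2·3^m + 5^m) + 2·5^m = 2·3^{m+1} + 3·5^m + 2·5^m = 2·3^{m+1} + 5·5^m = 2·3^{m+1} + 5^{m+1}.
This completes the inductive step, so u(i) = 2·3^i + 5^i for all i ≥ 0.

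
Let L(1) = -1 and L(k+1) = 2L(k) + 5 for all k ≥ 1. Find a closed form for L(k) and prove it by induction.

Claim: L(k) = 2^{k+1} − 5.

Base case: L(1) = -1, and 2^{1+1} − 5 = 4 − 5 = -1.
Assume L(m) = 2^{m+1} − 5 for some m ≥ 1.
Then L(m+1) = 2L(m) + 5 = 2·(2^{m+1} − 5) + 5 = 2^{m+2} − 10 + 5 = 2^{m+2} − 5.
Hence L(k) = 2^{k+1} − 5 for every k ≥ 1, by induction.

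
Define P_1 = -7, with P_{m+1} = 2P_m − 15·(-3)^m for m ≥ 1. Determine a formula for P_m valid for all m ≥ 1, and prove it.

Claim: P_m = 2^m + 3·(-3)^m.

Base case: P_1 = -7, and 2^1 + 3·(-3)^1 = 2 − 9 = -7.
Assume P_j = 2^j + 3·(-3)^j for some j ≥ 1.
Then P_{j+1} = 2P_j − 15·(-3)^j = 2·(2^j + 3·(-3)^j) − 15·(-3)^j = 2^{j+1} + 6·(-3)^j − 15·(-3)^j = 2^{j+1} − 9·(-3)^j = 2^{j+1} + 3·(-3)^{j+1}.
By induction, P_m = 2^m + 3·(-3)^m for all m ≥ 1.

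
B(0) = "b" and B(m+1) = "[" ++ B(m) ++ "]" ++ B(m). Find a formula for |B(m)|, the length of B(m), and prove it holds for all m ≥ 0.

Claim: |B(m)| = 3·2^m − 2.

Base case: |B(0)| = 1, and 3·2^0 − 2 = 1.
Assume |B(r)| = 3·2^r − 2.
Then |B(r+1)| = 1 + |B(r)| + 1 + |B(r)| = 2|B(r)| + 2 = 2(3·2^r − 2) + 2 = 3·2^{r+1} − 4 + 2 = 3·2^{r+1} − 2.
So the formula holds for r+1, and by induction |B(m)| = 3·2^m − 2 for all m ≥ 0.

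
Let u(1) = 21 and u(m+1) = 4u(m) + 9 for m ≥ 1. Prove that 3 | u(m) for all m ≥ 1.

Base case: u(1) = 21 = 3·7, so 3 | u(1).
Assume 3 | u(k), so u(k) = 3t for some integer t.
Then u(k+1) = 4u(k) + 9 = 4·(3t) + 9 = 3(4t + 3), so 3 | u(k+1).
So the property holds for k+1, and by induction 3 | u(m) for all m ≥ 1.

3 | u(m)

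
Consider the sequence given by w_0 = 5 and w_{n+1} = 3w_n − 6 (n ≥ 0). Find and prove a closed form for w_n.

Claim: w_n = 2·3^n + 3.

Base case: w_0 = 5, and 2·3^0 + 3 = 2 + 3 = 5.
Assume w_m = 2·3^m + 3 for some m ≥ 0.
Then w_{m+1} = 3w_m − 6 = 3·(2·3^m + 3) − 6 = 6·3^m + 9 − 6 = 2·3^{m+1} + 3.
Hence w_n = 2·3^n + 3 for every n ≥ 0, by induction.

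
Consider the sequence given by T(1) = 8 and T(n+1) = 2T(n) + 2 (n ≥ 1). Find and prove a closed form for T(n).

Claim: T(n) = 5·2^n − 2.

Base case: T(1) = 8, and 5·2^1 − 2 = 10 − 2 = 8.
Assume T(r) = 5·2^r − 2 for some r ≥ 1.
Then T(r+1) = 2T(r) + 2 = 2·(5·2^r − 2) + 2 = 10·2^r − 4 + 2 = 5·2^{r+1} − 2.
Hence T(n) = 5·2^n − 2 for every n ≥ 1, by induction.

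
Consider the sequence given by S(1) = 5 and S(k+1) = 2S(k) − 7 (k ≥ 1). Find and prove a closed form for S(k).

Claim: S(k) = -2^k + 7.

Base case: S(1) = 5, and -2^1 + 7 = -2 + 7 = 5.
Assume S(j) = -2^j + 7 for some j ≥ 1.
Then S(j+1) = 2S(j) − 7 = 2·(-2^j + 7) − 7 = -2^{j+1} + 14 − 7 = -2^{j+1} + 7.
By induction, S(k) = -2^k + 7 for all k ≥ 1.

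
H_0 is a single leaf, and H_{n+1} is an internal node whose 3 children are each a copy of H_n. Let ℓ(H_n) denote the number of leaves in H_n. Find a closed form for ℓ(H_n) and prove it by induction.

Claim: ℓ(H_n) = 3^n.

Base case: ℓ(H_0) = 1, and 3^0 = 1.
Assume ℓ(H_r) = 3^r.
Then ℓ(H_{r+1}) = 3·ℓ(H_r) = 3·3^r = 3^{r+1}.
By induction, ℓ(H_n) = 3^n for all n ≥ 0.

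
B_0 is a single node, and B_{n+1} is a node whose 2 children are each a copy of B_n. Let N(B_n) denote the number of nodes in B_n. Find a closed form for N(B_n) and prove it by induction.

Claim: N(B_n) = 2^{n+1} − 1.

Base case: N(B_0) = 1, and 2^{0+1} − 1 = 1.
Assume N(B_m) = 2^{m+1} − 1.
Then N(B_{m+1}) = 1 + 2N(B_m) = 1 + 2(2^{m+1} − 1) = 2^{m+2} − 2 + 1 = 2^{m+2} − 1.
This completes the inductive step, so N(B_n) = 2^{n+1} − 1 for all n ≥ 0.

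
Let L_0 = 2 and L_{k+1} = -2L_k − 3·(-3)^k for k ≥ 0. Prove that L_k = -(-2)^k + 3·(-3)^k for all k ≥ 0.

Base case: L_0 = 2, and -(-2)^0 + 3·(-3)^0 = -1 + 3 = 2.
Assume L_r = -(-2)^r + 3·(-3)^r for some r ≥ 0.
Then L_{r+1} = -2L_r − 3·(-3)^r = -2·(-(-2)^r + 3·(-3)^r) − 3·(-3)^r = -(-2)^{r+1} − 6·(-3)^r − 3·(-3)^r = -(-2)^{r+1} − 9·(-3)^r = -(-2)^{r+1} + 3·(-3)^{r+1}.
So the formula holds for r+1, and by induction L_k = -(-2)^k + 3·(-3)^k for all k ≥ 0.

L_k = -(-2)^k + 3·(-3)^k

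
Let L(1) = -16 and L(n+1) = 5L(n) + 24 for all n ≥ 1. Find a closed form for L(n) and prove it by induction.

Claim: L(n) = -2·5^n − 6.

Base case: L(1) = -16, and -2·5^1 − 6 = -10 − 6 = -16.
Assume L(j) = -2·5^j − 6 for some j ≥ 1.
Then L(j+1) = 5L(j) + 24 = 5·(-2·5^j − 6) + 24 = -10·5^j − 30 + 24 = -2·5^{j+1} − 6.
This completes the inductive step, so L(n) = -2·5^n − 6 for all n ≥ 1.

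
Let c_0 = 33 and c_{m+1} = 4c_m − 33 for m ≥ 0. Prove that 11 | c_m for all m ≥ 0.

Base case: c_0 = 33 = 11·3, so 11 | c_0.
Assume 11 | c_r, so c_r = 11t for some integer t.
Then c_{r+1} = 4c_r − 33 = 4·(11t) − 33 = 11(4t − 3), so 11 | c_{r+1}.
Hence 11 | c_m for every m ≥ 0, by induction.

11 | c_m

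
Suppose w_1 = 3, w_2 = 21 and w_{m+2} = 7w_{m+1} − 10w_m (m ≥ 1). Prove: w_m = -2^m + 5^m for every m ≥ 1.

Base cases: w_1 = 3 and -2^1 + 5^1 = 3; w_2 = 21 and -2^2 + 5^2 = 21.
Assume w_i = -2^i + 5^i for all 1 ≤ i ≤ j, where j ≥ 2.
Then w_{j+1} = 7w_j − 10w_{j−1} = 7·(-2^j + 5^j) − 10·(-2^{j−1} + 5^{j−1}) = -(7·2 − 10)2^{j−1} + (7·5 − 10)5^{j−1} = -4·2^{j−1} + 25·5^{j−1} = -2^{j+1} + 5^{j+1}.
By strong induction, w_m = -2^m + 5^m for all m ≥ 1.

w_m = -2^m + 5^m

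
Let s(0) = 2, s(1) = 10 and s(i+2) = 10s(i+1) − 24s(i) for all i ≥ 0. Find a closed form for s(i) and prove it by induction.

Claim: s(i) = 4^i + 6^i.

Base cases: s(0) = 2 and 4^0 + 6^0 = 2; s(1) = 10 and 4^1 + 6^1 = 10.
Assume s(j) = 4^j + 6^j for all 0 ≤ j ≤ r, where r ≥ 1.
Then s(r+1) = 10s(r) − 24s(r−1) = 10·(4^r + 6^r) − 24·(4^{r−1} + 6^{r−1}) = (10·4 − 24)4^{r−1} + (10·6 − 24)6^{r−1} = 16·4^{r−1} + 36·6^{r−1} = 4^{r+1} + 6^{r+1}.
This completes the inductive step, so s(i) = 4^i + 6^i for all i ≥ 0.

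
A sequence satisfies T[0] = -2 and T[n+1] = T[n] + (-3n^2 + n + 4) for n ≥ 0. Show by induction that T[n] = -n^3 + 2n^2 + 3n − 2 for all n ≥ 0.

Base case: T[0] = -2, and -0^3 + 2·0^2 + 3·0 − 2 = -2.
Assume T[k] = -k^3 + 2k^2 + 3k − 2.
Then T[k+1] = T[k] + (-3k^2 + k + 4) = (-k^3 + 2k^2 + 3k − 2) + (-3k^2 + k + 4) = -k^3 − k^2 + 4k + 2,
and -(k+1)^3 + 2·(k+1)^2 + 3·(k+1) − 2 = -k^3 − k^2 + 4k + 2.
This completes the inductive step, so T[n] = -n^3 + 2n^2 + 3n − 2 for all n ≥ 0.

T[n] = -n^3 + 2n^2 + 3n − 2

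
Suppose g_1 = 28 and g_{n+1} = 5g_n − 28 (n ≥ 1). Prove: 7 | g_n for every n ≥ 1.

Base case: g_1 = 28 = 7·4, so 7 | g_1.
Assume 7 | g_k, so g_k = 7t for some integer t.
Then g_{k+1} = 5g_k − 28 = 5·(7t) − 28 = 7(5t − 4), so 7 | g_{k+1}.
So the property holds for k+1, and by induction 7 | g_n for all n ≥ 1.

7 | g_n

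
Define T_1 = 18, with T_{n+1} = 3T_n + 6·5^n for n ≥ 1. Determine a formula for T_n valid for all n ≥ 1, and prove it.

Claim: T_n = 3^n + 3·5^n.

Base case: T_1 = 18, and 3^1 + 3·5^1 = 3 + 15 = 18.
Assume T_j = 3^j + 3·5^j for some j ≥ 1.
Then T_{j+1} = 3T_j + 6·5^j = 3·(3^j + 3·5^j) + 6·5^j = 3^{j+1} + 9·5^j + 6·5^j = 3^{j+1} + 15·5^j = 3^{j+1} + 3·5^{j+1}.
Hence T_n = 3^n + 3·5^n for every n ≥ 1, by induction.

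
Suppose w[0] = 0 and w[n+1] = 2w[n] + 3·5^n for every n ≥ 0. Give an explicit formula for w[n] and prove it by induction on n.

Claim: w[n] = -2^n + 5^n.

Base case: w[0] = 0, and -2^0 + 5^0 = -1 + 1 = 0.
Assume w[r] = -2^r + 5^r for some r ≥ 0.
Then w[r+1] = 2w[r] + 3·5^r = 2·(-2^r + 5^r) + 3·5^r = -2^{r+1} + 2·5^r + 3·5^r = -2^{r+1} + 5·5^r = -2^{r+1} + 5^{r+1}.
By induction, w[n] = -2^n + 5^n for all n ≥ 0.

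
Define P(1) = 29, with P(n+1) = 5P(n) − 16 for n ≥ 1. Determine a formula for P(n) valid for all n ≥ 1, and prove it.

Claim: P(n) = 5^{n+1} + 4.

Base case: P(1) = 29, and 5^{1+1} + 4 = 25 + 4 = 29.
Assume P(j) = 5^{j+1} + 4 for some j ≥ 1.
Then P(j+1) = 5P(j) − 16 = 5·(5^{j+1} + 4) − 16 = 5^{j+2} + 20 − 16 = 5^{j+2} + 4.
By induction, P(n) = 5^{n+1} + 4 for all n ≥ 1.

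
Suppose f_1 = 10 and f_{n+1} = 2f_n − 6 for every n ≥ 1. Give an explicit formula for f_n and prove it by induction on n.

Claim: f_n = 2^{n+1} + 6.

Base case: f_1 = 10, and 2^{1+1} + 6 = 4 + 6 = 10.
Assume f_r = 2^{r+1} + 6 for some r ≥ 1.
Then f_{r+1} = 2f_r − 6 = 2·(2^{r+1} + 6) − 6 = 2^{r+2} + 12 − 6 = 2^{r+2} + 6.
This completes the inductive step, so f_n = 2^{n+1} + 6 for all n ≥ 1.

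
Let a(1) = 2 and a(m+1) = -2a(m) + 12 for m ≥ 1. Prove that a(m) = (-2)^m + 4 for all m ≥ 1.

Base case: a(1) = 2, and (-2)^1 + 4 = -2 + 4 = 2.
Assume a(k) = (-2)^k + 4 for some k ≥ 1.
Then a(k+1) = -2a(k) + 12 = -2·((-2)^k + 4) + 12 = -2·(-2)^k − 8 + 12 = (-2)^{k+1} + 4.
By induction, a(m) = (-2)^m + 4 for all m ≥ 1.

a(m) = (-2)^m + 4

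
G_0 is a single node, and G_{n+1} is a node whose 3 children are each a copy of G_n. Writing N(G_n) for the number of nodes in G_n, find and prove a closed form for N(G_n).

Claim: N(G_n) = (3^{n+1} − 1)/2.

Base case: N(G_0) = 1, and (3^{0+1} − 1)/2 = 1.
Assume N(G_j) = (3^{j+1} − 1)/2.
Then N(G_{j+1}) = 1 + 3N(G_j) = 1 + 3·(3^{j+1} − 1)/2 = 1 + (3^{j+2} − 3)/2 = (2 + 3^{j+2} − 3)/2 = (3^{j+2} − 1)/2.
So the formula holds for j+1, and by induction N(G_n) = (3^{n+1} − 1)/2 for all n ≥ 0.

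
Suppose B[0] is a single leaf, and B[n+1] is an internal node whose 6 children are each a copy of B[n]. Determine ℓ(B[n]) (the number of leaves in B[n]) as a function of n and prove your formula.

Claim: ℓ(B[n]) = 6^n.

Base case: ℓ(B[0]) = 1, and 6^0 = 1.
Assume ℓ(B[j]) = 6^j.
Then ℓ(B[j+1]) = 6·ℓ(B[j]) = 6·6^j = 6^{j+1}.
By induction, ℓ(B[n]) = 6^n for all n ≥ 0.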